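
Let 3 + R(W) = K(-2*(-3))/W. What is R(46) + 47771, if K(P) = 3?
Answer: 2197331/46 ≈ 47768.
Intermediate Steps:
R(W) = -3 + 3/W
R(46) + 47771 = (-3 + 3/46) + 47771 = -135/46 + 47771 = 2197331/46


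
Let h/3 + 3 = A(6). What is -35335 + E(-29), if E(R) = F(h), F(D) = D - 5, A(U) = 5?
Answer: -35334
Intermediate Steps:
h = 6 (h = -9 + 3*5 = -9 + 15 = 6)
F(D) = -5 + D
E(R) = 1 (E(R) = -5 + 6 = 1)
-35335 + E(-29) = -35335 + 1 = -35334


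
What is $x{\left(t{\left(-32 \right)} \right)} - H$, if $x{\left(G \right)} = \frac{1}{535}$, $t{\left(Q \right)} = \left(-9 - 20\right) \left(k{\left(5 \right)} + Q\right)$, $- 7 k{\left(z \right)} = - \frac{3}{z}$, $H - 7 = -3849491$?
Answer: $\frac{2059473941}{535} \approx 3.8495 \cdot 10^{6}$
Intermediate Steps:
$H = -3849484$ ($H = 7 - 3849491 = -3849484$)
$k{\left(z \right)} = \frac{3}{7 z}$ ($k{\left(z \right)} = - \frac{\left(-3\right) \frac{1}{z}}{7} = \frac{3}{7 z}$)
$t{\left(Q \right)} = - \frac{87}{35} - 29 Q$ ($t{\left(Q \right)} = \left(-9 - 20\right) \left(\frac{3}{7 \cdot 5} + Q\right) = - 29 \left(\frac{3}{7} \cdot \frac{1}{5} + Q\right) = - 29 \left(\frac{3}{35} + Q\right) = - \frac{87}{35} - 29 Q$)
$x{\left(G \right)} = \frac{1}{535}$
$x{\left(t{\left(-32 \right)} \right)} - H = \frac{1}{535} - -3849484 = \frac{1}{535} + 3849484 = \frac{2059473941}{535}$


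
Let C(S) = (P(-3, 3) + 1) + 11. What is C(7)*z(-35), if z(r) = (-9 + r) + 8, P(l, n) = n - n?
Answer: -432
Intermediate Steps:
P(l, n) = 0
C(S) = 12 (C(S) = (0 + 1) + 11 = 1 + 11 = 12)
z(r) = -1 + r
C(7)*z(-35) = 12*(-1 - 35) = 12*(-36) = -432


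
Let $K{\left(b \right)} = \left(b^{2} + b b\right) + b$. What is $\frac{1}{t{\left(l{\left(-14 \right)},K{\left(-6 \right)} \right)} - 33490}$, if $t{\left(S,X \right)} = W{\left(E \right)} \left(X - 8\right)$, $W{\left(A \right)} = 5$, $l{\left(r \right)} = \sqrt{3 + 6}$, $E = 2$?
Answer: $- \frac{1}{33200} \approx -3.012 \cdot 10^{-5}$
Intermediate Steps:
$l{\left(r \right)} = 3$ ($l{\left(r \right)} = \sqrt{9} = 3$)
$K{\left(b \right)} = b + 2 b^{2}$ ($K{\left(b \right)} = \left(b^{2} + b^{2}\right) + b = 2 b^{2} + b = b + 2 b^{2}$)
$t{\left(S,X \right)} = -40 + 5 X$ ($t{\left(S,X \right)} = 5 \left(X - 8\right) = 5 \left(-8 + X\right) = -40 + 5 X$)
$\frac{1}{t{\left(l{\left(-14 \right)},K{\left(-6 \right)} \right)} - 33490} = \frac{1}{\left(-40 + 5 \left(- 6 \left(1 + 2 \left(-6\right)\right)\right)\right) - 33490} = \frac{1}{\left(-40 + 5 \left(- 6 \left(1 - 12\right)\right)\right) - 33490} = \frac{1}{\left(-40 + 5 \left(\left(-6\right) \left(-11\right)\right)\right) - 33490} = \frac{1}{\left(-40 + 5 \cdot 66\right) - 33490} = \frac{1}{\left(-40 + 330\right) - 33490} = \frac{1}{290 - 33490} = \frac{1}{-33200} = - \frac{1}{33200}$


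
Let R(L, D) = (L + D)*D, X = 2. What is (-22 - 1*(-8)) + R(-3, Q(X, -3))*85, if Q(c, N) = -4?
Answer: 2366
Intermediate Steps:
R(L, D) = D*(D + L) (R(L, D) = (D + L)*D = D*(D + L))
(-22 - 1*(-8)) + R(-3, Q(X, -3))*85 = (-22 - 1*(-8)) - 4*(-4 - 3)*85 = (-22 + 8) - 4*(-7)*85 = -14 + 28*85 = -14 + 2380 = 2366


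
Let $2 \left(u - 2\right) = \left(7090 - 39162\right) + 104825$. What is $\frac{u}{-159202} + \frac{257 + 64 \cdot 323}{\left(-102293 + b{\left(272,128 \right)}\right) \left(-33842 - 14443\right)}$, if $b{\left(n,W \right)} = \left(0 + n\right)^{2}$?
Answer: $- \frac{99444884151889}{435226448296260} \approx -0.22849$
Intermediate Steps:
$b{\left(n,W \right)} = n^{2}$
$u = \frac{72757}{2}$ ($u = 2 + \frac{\left(7090 - 39162\right) + 104825}{2} = 2 + \frac{-32072 + 104825}{2} = 2 + \frac{1}{2} \cdot 72753 = 2 + \frac{72753}{2} = \frac{72757}{2} \approx 36379.0$)
$\frac{u}{-159202} + \frac{257 + 64 \cdot 323}{\left(-102293 + b{\left(272,128 \right)}\right) \left(-33842 - 14443\right)} = \frac{72757}{2 \left(-159202\right)} + \frac{257 + 64 \cdot 323}{\left(-102293 + 272^{2}\right) \left(-33842 - 14443\right)} = \frac{72757}{2} \left(- \frac{1}{159202}\right) + \frac{257 + 20672}{\left(-102293 + 73984\right) \left(-48285\right)} = - \frac{72757}{318404} + \frac{20929}{\left(-28309\right) \left(-48285\right)} = - \frac{72757}{318404} + \frac{20929}{1366900065} = - \frac{99444884151889}{435226448296260}$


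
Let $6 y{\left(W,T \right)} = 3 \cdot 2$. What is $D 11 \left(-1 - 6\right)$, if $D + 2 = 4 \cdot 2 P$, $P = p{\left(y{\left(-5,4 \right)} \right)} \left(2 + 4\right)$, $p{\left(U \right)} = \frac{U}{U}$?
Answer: $-3542$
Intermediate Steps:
$y{\left(W,T \right)} = 1$ ($y{\left(W,T \right)} = \frac{3 \cdot 2}{6} = \frac{1}{6} \cdot 6 = 1$)
$p{\left(U \right)} = 1$
$P = 6$ ($P = 1 \left(2 + 4\right) = 1 \cdot 6 = 6$)
$D = 46$ ($D = -2 + 4 \cdot 2 \cdot 6 = -2 + 8 \cdot 6 = -2 + 48 = 46$)
$D 11 \left(-1 - 6\right) = 46 \cdot 11 \left(-1 - 6\right) = 506 \left(-1 - 6\right) = 506 \left(-7\right) = -3542$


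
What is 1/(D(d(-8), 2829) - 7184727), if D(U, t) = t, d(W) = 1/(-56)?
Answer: -1/7181898 ≈ -1.3924e-7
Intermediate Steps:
d(W) = -1/56
1/(D(d(-8), 2829) - 7184727) = 1/(2829 - 7184727) = 1/(-7181898) = -1/7181898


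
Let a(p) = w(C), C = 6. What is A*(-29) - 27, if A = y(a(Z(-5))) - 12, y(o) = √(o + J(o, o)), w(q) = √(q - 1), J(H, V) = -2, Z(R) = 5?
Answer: 321 - 29*√(-2 + √5) ≈ 306.91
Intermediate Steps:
w(q) = √(-1 + q)
a(p) = √5 (a(p) = √(-1 + 6) = √5)
y(o) = √(-2 + o) (y(o) = √(o - 2) = √(-2 + o))
A = -12 + √(-2 + √5) (A = √(-2 + √5) - 12 = -12 + √(-2 + √5) ≈ -11.514)
A*(-29) - 27 = (-12 + √(-2 + √5))*(-29) - 27 = (348 - 29*√(-2 + √5)) - 27 = 321 - 29*√(-2 + √5)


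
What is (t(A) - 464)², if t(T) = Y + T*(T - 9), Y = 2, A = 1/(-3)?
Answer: 17056900/81 ≈ 2.1058e+5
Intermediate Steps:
A = -⅓ ≈ -0.33333
t(T) = 2 + T*(-9 + T) (t(T) = 2 + T*(T - 9) = 2 + T*(-9 + T))
(t(A) - 464)² = ((2 + (-⅓)² - 9*(-⅓)) - 464)² = ((2 + ⅑ + 3) - 464)² = (46/9 - 464)² = (-4130/9)² = 17056900/81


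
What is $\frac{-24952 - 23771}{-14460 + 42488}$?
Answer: $- \frac{48723}{28028} \approx -1.7384$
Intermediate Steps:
$\frac{-24952 - 23771}{-14460 + 42488} = - \frac{48723}{28028}$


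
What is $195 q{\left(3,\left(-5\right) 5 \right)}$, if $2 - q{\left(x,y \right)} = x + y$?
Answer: $4680$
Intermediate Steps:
$q{\left(x,y \right)} = 2 - x - y$ ($q{\left(x,y \right)} = 2 - \left(x + y\right) = 2 - x - y$)
$195 q{\left(3,\left(-5\right) 5 \right)} = 195 \left(2 - 3 - \left(-5\right) 5\right) = 195 \left(2 - 3 - -25\right) = 195 \left(2 - 3 + 25\right) = 195 \cdot 24 = 4680$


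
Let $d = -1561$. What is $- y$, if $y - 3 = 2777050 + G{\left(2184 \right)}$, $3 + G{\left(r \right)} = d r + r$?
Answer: $629990$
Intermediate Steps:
$G{\left(r \right)} = -3 - 1560 r$ ($G{\left(r \right)} = -3 + \left(- 1561 r + r\right) = -3 - 1560 r$)
$y = -629990$ ($y = 3 + \left(2777050 - 3407043\right) = 3 - 629993 = -629990$)
$- y = \left(-1\right) \left(-629990\right) = 629990$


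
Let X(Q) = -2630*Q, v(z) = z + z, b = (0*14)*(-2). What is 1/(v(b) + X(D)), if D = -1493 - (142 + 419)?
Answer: 1/5402020 ≈ 1.8512e-7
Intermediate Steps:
D = -2054 (D = -1493 - 1*561 = -1493 - 561 = -2054)
b = 0 (b = 0*(-2) = 0)
v(z) = 2*z
1/(v(b) + X(D)) = 1/(2*0 - 2630*(-2054)) = 1/(0 + 5402020) = 1/5402020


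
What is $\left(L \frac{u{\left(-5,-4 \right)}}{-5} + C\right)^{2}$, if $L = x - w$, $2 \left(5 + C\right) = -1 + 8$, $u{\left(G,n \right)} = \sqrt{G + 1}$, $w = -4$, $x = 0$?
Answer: $- \frac{31}{100} + \frac{24 i}{5} \approx -0.31 + 4.8 i$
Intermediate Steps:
$u{\left(G,n \right)} = \sqrt{1 + G}$
$C = - \frac{3}{2}$ ($C = -5 + \frac{-1 + 8}{2} = -5 + \frac{1}{2} \cdot 7 = -5 + \frac{7}{2} = - \frac{3}{2} \approx -1.5$)
$L = 4$ ($L = 0 - -4 = 0 + 4 = 4$)
$\left(L \frac{u{\left(-5,-4 \right)}}{-5} + C\right)^{2} = \left(4 \frac{\sqrt{1 - 5}}{-5} - \frac{3}{2}\right)^{2} = \left(4 \sqrt{-4} \left(- \frac{1}{5}\right) - \frac{3}{2}\right)^{2} = \left(4 \cdot 2 i \left(- \frac{1}{5}\right) - \frac{3}{2}\right)^{2} = \left(4 \left(- \frac{2 i}{5}\right) - \frac{3}{2}\right)^{2} = \left(- \frac{8 i}{5} - \frac{3}{2}\right)^{2} = \left(- \frac{3}{2} - \frac{8 i}{5}\right)^{2}$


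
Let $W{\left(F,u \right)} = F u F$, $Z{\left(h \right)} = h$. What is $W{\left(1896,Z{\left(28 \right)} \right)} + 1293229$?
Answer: $101948077$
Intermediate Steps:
$W{\left(F,u \right)} = u F^{2}$ ($W{\left(F,u \right)} = F F u = u F^{2}$)
$W{\left(1896,Z{\left(28 \right)} \right)} + 1293229 = 28 \cdot 1896^{2} + 1293229 = 28 \cdot 3594816 + 1293229 = 100654848 + 1293229 = 101948077$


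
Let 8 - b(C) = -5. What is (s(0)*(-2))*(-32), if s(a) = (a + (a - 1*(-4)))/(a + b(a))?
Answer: 256/13 ≈ 19.692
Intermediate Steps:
b(C) = 13 (b(C) = 8 - 1*(-5) = 8 + 5 = 13)
s(a) = (4 + 2*a)/(13 + a) (s(a) = (a + (a - 1*(-4)))/(a + 13) = (a + (a + 4))/(13 + a) = (a + (4 + a))/(13 + a) = (4 + 2*a)/(13 + a))
(s(0)*(-2))*(-32) = ((2*(2 + 0)/(13 + 0))*(-2))*(-32) = ((2*2/13)*(-2))*(-32) = ((2*(1/13)*2)*(-2))*(-32) = ((4/13)*(-2))*(-32) = -8/13*(-32) = 256/13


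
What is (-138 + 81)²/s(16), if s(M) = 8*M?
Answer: 3249/128 ≈ 25.383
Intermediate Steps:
(-138 + 81)²/s(16) = (-138 + 81)²/((8*16)) = (-57)²/128 = 3249*(1/128) = 3249/128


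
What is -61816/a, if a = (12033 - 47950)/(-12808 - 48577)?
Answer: -3794575160/35917 ≈ -1.0565e+5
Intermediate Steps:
a = 35917/61385 (a = -35917/(-61385) = -35917*(-1/61385) = 35917/61385 ≈ 0.58511)
-61816/a = -61816/35917/61385 = -61816*61385/35917 = -3794575160/35917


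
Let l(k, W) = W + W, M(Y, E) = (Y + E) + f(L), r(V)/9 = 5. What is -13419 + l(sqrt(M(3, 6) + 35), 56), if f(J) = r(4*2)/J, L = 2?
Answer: -13307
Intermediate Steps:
r(V) = 45 (r(V) = 9*5 = 45)
f(J) = 45/J
M(Y, E) = 45/2 + E + Y (M(Y, E) = (Y + E) + 45/2 = (E + Y) + 45*(1/2) = (E + Y) + 45/2 = 45/2 + E + Y)
l(k, W) = 2*W
-13419 + l(sqrt(M(3, 6) + 35), 56) = -13419 + 2*56 = -13419 + 112 = -13307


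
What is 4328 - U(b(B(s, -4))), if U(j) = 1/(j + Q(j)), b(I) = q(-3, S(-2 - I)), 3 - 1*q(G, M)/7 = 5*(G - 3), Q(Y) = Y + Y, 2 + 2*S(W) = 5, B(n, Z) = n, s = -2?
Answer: 2999303/693 ≈ 4328.0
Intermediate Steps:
S(W) = 3/2 (S(W) = -1 + (½)*5 = -1 + 5/2 = 3/2)
Q(Y) = 2*Y
q(G, M) = 126 - 35*G (q(G, M) = 21 - 35*(G - 3) = 21 - 35*(-3 + G) = 21 - 7*(-15 + 5*G) = 21 + (105 - 35*G) = 126 - 35*G)
b(I) = 231 (b(I) = 126 - 35*(-3) = 126 + 105 = 231)
U(j) = 1/(3*j) (U(j) = 1/(j + 2*j) = 1/(3*j))
4328 - U(b(B(s, -4))) = 4328 - 1/(3*231) = 4328 - 1*1/693 = 4328 - 1/693 = 2999303/693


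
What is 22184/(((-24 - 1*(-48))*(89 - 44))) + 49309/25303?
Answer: 76821934/3415905 ≈ 22.489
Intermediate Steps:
22184/(((-24 - 1*(-48))*(89 - 44))) + 49309/25303 = 22184/(((-24 + 48)*45)) + 49309*(1/25303) = 22184/((24*45)) + 49309/25303 = 22184/1080 + 49309/25303 = 22184*(1/1080) + 49309/25303 = 2773/135 + 49309/25303 = 76821934/3415905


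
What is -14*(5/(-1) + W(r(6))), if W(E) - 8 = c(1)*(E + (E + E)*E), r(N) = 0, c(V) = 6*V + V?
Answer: -42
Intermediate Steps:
c(V) = 7*V
W(E) = 8 + 7*E + 14*E² (W(E) = 8 + (7*1)*(E + (E + E)*E) = 8 + 7*(E + (2*E)*E) = 8 + 7*(E + 2*E²) = 8 + (7*E + 14*E²) = 8 + 7*E + 14*E²)
-14*(5/(-1) + W(r(6))) = -14*(5/(-1) + (8 + 7*0 + 14*0²)) = -14*(5*(-1) + (8 + 0 + 14*0)) = -14*(-5 + (8 + 0 + 0)) = -14*(-5 + 8) = -14*3 = -42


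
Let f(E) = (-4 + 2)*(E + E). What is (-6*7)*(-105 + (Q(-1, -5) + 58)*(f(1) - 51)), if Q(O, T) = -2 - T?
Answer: 145320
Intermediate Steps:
f(E) = -4*E
(-6*7)*(-105 + (Q(-1, -5) + 58)*(f(1) - 51)) = (-6*7)*(-105 + ((-2 - 1*(-5)) + 58)*(-4*1 - 51)) = -42*(-105 + ((-2 + 5) + 58)*(-4 - 51)) = -42*(-105 + (3 + 58)*(-55)) = -42*(-105 + 61*(-55)) = -42*(-105 - 3355) = -42*(-3460) = 145320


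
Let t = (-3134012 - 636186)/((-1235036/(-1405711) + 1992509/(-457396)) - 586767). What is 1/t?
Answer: 377273812258531095/2424111346240654088 ≈ 0.15563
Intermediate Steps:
t = 2424111346240654088/377273812258531095 (t = -3770198/((-1235036*(-1/1405711) + 1992509*(-1/457396)) - 586767) = -3770198/((1235036/1405711 - 1992509/457396) - 586767) = -3770198/(-2235991292643/642966588556 - 586767) = -3770198/(-377273812258531095/642966588556) = -3770198*(-642966588556/377273812258531095) = 2424111346240654088/377273812258531095 ≈ 6.4253)
1/t = 1/(2424111346240654088/377273812258531095) = 377273812258531095/2424111346240654088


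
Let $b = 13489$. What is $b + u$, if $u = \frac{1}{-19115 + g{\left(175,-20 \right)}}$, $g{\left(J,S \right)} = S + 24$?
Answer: $\frac{257788278}{19111} \approx 13489.0$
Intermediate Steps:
$g{\left(J,S \right)} = 24 + S$
$u = - \frac{1}{19111}$ ($u = \frac{1}{-19115 + \left(24 - 20\right)} = \frac{1}{-19115 + 4} = \frac{1}{-19111} = - \frac{1}{19111} \approx -5.2326 \cdot 10^{-5}$)
$b + u = 13489 - \frac{1}{19111} = \frac{257788278}{19111}$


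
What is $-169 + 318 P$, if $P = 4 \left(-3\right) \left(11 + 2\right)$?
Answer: $-49777$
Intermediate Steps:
$P = -156$ ($P = \left(-12\right) 13 = -156$)
$-169 + 318 P = -169 + 318 \left(-156\right) = -169 - 49608 = -49777$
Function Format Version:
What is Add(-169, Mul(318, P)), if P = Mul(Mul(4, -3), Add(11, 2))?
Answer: -49777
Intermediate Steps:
P = -156 (P = Mul(-12, 13) = -156)
Add(-169, Mul(318, P)) = Add(-169, Mul(318, -156)) = Add(-169, -49608) = -49777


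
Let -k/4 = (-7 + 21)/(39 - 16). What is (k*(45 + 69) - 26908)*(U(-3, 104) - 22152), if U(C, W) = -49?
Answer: 13881574868/23 ≈ 6.0355e+8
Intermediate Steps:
k = -56/23 (k = -4*(-7 + 21)/(39 - 16) = -56/23 ≈ -2.4348)
(k*(45 + 69) - 26908)*(U(-3, 104) - 22152) = (-56*(45 + 69)/23 - 26908)*(-49 - 22152) = (-56/23*114 - 26908)*(-22201) = (-6384/23 - 26908)*(-22201) = -625268/23*(-22201) = 13881574868/23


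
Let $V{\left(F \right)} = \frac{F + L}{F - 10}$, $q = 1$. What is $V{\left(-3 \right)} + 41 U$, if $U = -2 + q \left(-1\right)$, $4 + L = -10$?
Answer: $- \frac{1582}{13} \approx -121.69$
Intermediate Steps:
$L = -14$ ($L = -4 - 10 = -14$)
$U = -3$ ($U = -2 + 1 \left(-1\right) = -2 - 1 = -3$)
$V{\left(F \right)} = \frac{-14 + F}{-10 + F}$ ($V{\left(F \right)} = \frac{F - 14}{F - 10} = \frac{-14 + F}{-10 + F}$)
$V{\left(-3 \right)} + 41 U = \frac{-14 - 3}{-10 - 3} + 41 \left(-3\right) = \frac{1}{-13} \left(-17\right) - 123 = \left(- \frac{1}{13}\right) \left(-17\right) - 123 = \frac{17}{13} - 123 = - \frac{1582}{13}$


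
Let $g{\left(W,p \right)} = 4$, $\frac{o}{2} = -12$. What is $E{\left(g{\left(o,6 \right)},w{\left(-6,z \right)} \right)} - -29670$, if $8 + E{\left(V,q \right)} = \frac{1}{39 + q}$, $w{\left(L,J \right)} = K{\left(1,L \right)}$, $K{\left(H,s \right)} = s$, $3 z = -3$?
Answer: $\frac{978847}{33} \approx 29662.0$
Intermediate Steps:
$o = -24$ ($o = 2 \left(-12\right) = -24$)
$z = -1$ ($z = \frac{1}{3} \left(-3\right) = -1$)
$w{\left(L,J \right)} = L$
$E{\left(V,q \right)} = -8 + \frac{1}{39 + q}$
$E{\left(g{\left(o,6 \right)},w{\left(-6,z \right)} \right)} - -29670 = \frac{-311 - -48}{39 - 6} - -29670 = \frac{-311 + 48}{33} + 29670 = \frac{1}{33} \left(-263\right) + 29670 = - \frac{263}{33} + 29670 = \frac{978847}{33}$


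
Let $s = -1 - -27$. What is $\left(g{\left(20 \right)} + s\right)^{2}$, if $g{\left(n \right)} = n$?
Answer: $2116$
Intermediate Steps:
$s = 26$ ($s = -1 + 27 = 26$)
$\left(g{\left(20 \right)} + s\right)^{2} = \left(20 + 26\right)^{2} = 46^{2} = 2116$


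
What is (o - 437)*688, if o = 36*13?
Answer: 21328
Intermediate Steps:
o = 468
(o - 437)*688 = (468 - 437)*688 = 31*688 = 21328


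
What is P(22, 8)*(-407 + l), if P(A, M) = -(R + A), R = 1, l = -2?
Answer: 9407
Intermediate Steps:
P(A, M) = -1 - A (P(A, M) = -(1 + A) = -1 - A)
P(22, 8)*(-407 + l) = (-1 - 1*22)*(-407 - 2) = (-1 - 22)*(-409) = -23*(-409) = 9407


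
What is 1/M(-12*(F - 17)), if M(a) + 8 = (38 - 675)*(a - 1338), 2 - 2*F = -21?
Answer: 1/810256 ≈ 1.2342e-6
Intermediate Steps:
F = 23/2 (F = 1 - 1/2*(-21) = 1 + 21/2 = 23/2 ≈ 11.500)
M(a) = 852298 - 637*a (M(a) = -8 + (38 - 675)*(a - 1338) = -8 - 637*(-1338 + a) = -8 + (852306 - 637*a) = 852298 - 637*a)
1/M(-12*(F - 17)) = 1/(852298 - (-7644)*(23/2 - 17)) = 1/(852298 - (-7644)*(-11)/2) = 1/(852298 - 637*66) = 1/(852298 - 42042) = 1/810256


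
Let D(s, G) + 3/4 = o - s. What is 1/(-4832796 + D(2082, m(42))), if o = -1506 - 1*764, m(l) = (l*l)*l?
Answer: -4/19348595 ≈ -2.0673e-7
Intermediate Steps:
m(l) = l³ (m(l) = l²*l = l³)
o = -2270 (o = -1506 - 764 = -2270)
D(s, G) = -9083/4 - s (D(s, G) = -¾ + (-2270 - s) = -9083/4 - s)
1/(-4832796 + D(2082, m(42))) = 1/(-4832796 + (-9083/4 - 1*2082)) = 1/(-4832796 + (-9083/4 - 2082)) = 1/(-4832796 - 17411/4) = 1/(-19348595/4) = -4/19348595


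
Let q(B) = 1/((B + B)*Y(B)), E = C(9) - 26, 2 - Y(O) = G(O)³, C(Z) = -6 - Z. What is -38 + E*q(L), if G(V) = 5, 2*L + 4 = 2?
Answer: -229/6 ≈ -38.167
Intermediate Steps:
L = -1 (L = -2 + (½)*2 = -2 + 1 = -1)
Y(O) = -123 (Y(O) = 2 - 1*5³ = 2 - 1*125 = 2 - 125 = -123)
E = -41 (E = (-6 - 1*9) - 26 = (-6 - 9) - 26 = -15 - 26 = -41)
q(B) = -1/(246*B) (q(B) = 1/((B + B)*(-123)) = -1/123/(2*B) = (1/(2*B))*(-1/123) = -1/(246*B))
-38 + E*q(L) = -38 - (-1)/(6*(-1)) = -38 - (-1)*(-1)/6 = -38 - 41*1/246 = -38 - ⅙ = -229/6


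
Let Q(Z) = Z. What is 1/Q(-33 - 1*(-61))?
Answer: 1/28 ≈ 0.035714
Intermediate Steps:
1/Q(-33 - 1*(-61)) = 1/(-33 - 1*(-61)) = 1/(-33 + 61) = 1/28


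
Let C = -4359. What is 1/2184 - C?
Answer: 9520057/2184 ≈ 4359.0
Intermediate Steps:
1/2184 - C = 1/2184 - 1*(-4359) = 1/2184 + 4359 = 9520057/2184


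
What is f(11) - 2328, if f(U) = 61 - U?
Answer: -2278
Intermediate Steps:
f(11) - 2328 = (61 - 1*11) - 2328 = (61 - 11) - 2328 = 50 - 2328 = -2278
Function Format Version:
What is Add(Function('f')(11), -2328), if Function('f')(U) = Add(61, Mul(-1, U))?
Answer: -2278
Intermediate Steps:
Add(Function('f')(11), -2328) = Add(Add(61, Mul(-1, 11)), -2328) = Add(Add(61, -11), -2328) = Add(50, -2328) = -2278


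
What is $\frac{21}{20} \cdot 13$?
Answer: $\frac{273}{20} \approx 13.65$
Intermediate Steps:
$\frac{21}{20} \cdot 13 = \frac{273}{20}$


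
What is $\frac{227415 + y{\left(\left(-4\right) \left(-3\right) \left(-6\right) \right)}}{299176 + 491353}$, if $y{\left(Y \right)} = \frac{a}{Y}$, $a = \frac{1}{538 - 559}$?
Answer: $\frac{343851481}{1195279848} \approx 0.28767$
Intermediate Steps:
$a = - \frac{1}{21}$ ($a = \frac{1}{-21} = - \frac{1}{21} \approx -0.047619$)
$y{\left(Y \right)} = - \frac{1}{21 Y}$
$\frac{227415 + y{\left(\left(-4\right) \left(-3\right) \left(-6\right) \right)}}{299176 + 491353} = \frac{227415 - \frac{1}{21 \left(-4\right) \left(-3\right) \left(-6\right)}}{299176 + 491353} = \frac{227415 - \frac{1}{21 \cdot 12 \left(-6\right)}}{790529} = \left(227415 - \frac{1}{21 \left(-72\right)}\right) \frac{1}{790529} = \left(227415 - - \frac{1}{1512}\right) \frac{1}{790529} = \left(227415 + \frac{1}{1512}\right) \frac{1}{790529} = \frac{343851481}{1512} \cdot \frac{1}{790529} = \frac{343851481}{1195279848}$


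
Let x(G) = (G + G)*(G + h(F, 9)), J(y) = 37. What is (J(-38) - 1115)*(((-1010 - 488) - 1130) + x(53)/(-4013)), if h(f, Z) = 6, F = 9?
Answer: 11375506604/4013 ≈ 2.8347e+6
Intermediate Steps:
x(G) = 2*G*(6 + G) (x(G) = (G + G)*(G + 6) = (2*G)*(6 + G) = 2*G*(6 + G))
(J(-38) - 1115)*(((-1010 - 488) - 1130) + x(53)/(-4013)) = (37 - 1115)*(((-1010 - 488) - 1130) + (2*53*(6 + 53))/(-4013)) = -1078*((-1498 - 1130) + (2*53*59)*(-1/4013)) = -1078*(-2628 + 6254*(-1/4013)) = -1078*(-2628 - 6254/4013) = -1078*(-10552418/4013) = 11375506604/4013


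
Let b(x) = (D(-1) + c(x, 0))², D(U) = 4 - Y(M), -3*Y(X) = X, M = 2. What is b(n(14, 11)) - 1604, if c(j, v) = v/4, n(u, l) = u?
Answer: -14240/9 ≈ -1582.2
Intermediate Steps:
c(j, v) = v/4 (c(j, v) = v*(¼) = v/4)
Y(X) = -X/3
D(U) = 14/3 (D(U) = 4 - (-1)*2/3 = 4 - 1*(-⅔) = 4 + ⅔ = 14/3)
b(x) = 196/9 (b(x) = (14/3 + (¼)*0)² = (14/3 + 0)² = (14/3)² = 196/9)
b(n(14, 11)) - 1604 = 196/9 - 1604 = -14240/9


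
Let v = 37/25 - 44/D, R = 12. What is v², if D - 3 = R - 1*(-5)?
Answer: 324/625 ≈ 0.51840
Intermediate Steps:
D = 20 (D = 3 + (12 - 1*(-5)) = 3 + (12 + 5) = 3 + 17 = 20)
v = -18/25 (v = 37/25 - 44/20 = 37*(1/25) - 44*1/20 = 37/25 - 11/5 = -18/25 ≈ -0.72000)
v² = (-18/25)² = 324/625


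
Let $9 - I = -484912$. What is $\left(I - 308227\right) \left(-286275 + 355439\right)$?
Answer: $12220863816$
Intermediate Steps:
$I = 484921$ ($I = 9 - -484912 = 9 + 484912 = 484921$)
$\left(I - 308227\right) \left(-286275 + 355439\right) = \left(484921 - 308227\right) \left(-286275 + 355439\right) = 176694 \cdot 69164 = 12220863816$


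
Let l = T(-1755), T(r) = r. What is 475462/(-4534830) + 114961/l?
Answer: -5801811416/88429185 ≈ -65.610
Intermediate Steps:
l = -1755
475462/(-4534830) + 114961/l = 475462/(-4534830) + 114961/(-1755) = 475462*(-1/4534830) + 114961*(-1/1755) = -237731/2267415 - 114961/1755 = -5801811416/88429185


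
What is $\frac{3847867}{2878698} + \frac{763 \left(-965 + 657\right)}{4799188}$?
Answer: $\frac{4447532896801}{3453853224306} \approx 1.2877$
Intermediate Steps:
$\frac{3847867}{2878698} + \frac{763 \left(-965 + 657\right)}{4799188} = 3847867 \cdot \frac{1}{2878698} + 763 \left(-308\right) \frac{1}{4799188} = \frac{3847867}{2878698} - \frac{58751}{1199797} = \frac{4447532896801}{3453853224306}$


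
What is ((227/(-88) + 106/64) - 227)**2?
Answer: 6436692441/123904 ≈ 51949.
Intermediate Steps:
((227/(-88) + 106/64) - 227)**2 = ((227*(-1/88) + 106*(1/64)) - 227)**2 = ((-227/88 + 53/32) - 227)**2 = (-325/352 - 227)**2 = (-80229/352)**2 = 6436692441/123904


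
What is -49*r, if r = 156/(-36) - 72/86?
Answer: 32683/129 ≈ 253.36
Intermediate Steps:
r = -667/129 (r = 156*(-1/36) - 72*1/86 = -13/3 - 36/43 = -667/129 ≈ -5.1705)
-49*r = -49*(-667/129) = 32683/129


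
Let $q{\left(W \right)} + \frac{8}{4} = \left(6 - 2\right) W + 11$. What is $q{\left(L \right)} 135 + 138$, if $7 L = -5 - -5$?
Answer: $1353$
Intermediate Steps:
$L = 0$ ($L = \frac{-5 - -5}{7} = \frac{-5 + 5}{7} = \frac{1}{7} \cdot 0 = 0$)
$q{\left(W \right)} = 9 + 4 W$ ($q{\left(W \right)} = -2 + \left(\left(6 - 2\right) W + 11\right) = -2 + \left(4 W + 11\right) = -2 + \left(11 + 4 W\right) = 9 + 4 W$)
$q{\left(L \right)} 135 + 138 = \left(9 + 4 \cdot 0\right) 135 + 138 = \left(9 + 0\right) 135 + 138 = 9 \cdot 135 + 138 = 1215 + 138 = 1353$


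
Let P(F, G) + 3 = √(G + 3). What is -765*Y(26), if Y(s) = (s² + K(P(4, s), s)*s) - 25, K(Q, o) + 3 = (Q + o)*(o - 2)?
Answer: -11417625 - 477360*√29 ≈ -1.3988e+7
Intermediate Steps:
P(F, G) = -3 + √(3 + G) (P(F, G) = -3 + √(G + 3) = -3 + √(3 + G))
K(Q, o) = -3 + (-2 + o)*(Q + o) (K(Q, o) = -3 + (Q + o)*(o - 2) = -3 + (Q + o)*(-2 + o) = -3 + (-2 + o)*(Q + o))
Y(s) = -25 + s² + s*(3 + s² - 2*s - 2*√(3 + s) + s*(-3 + √(3 + s))) (Y(s) = (s² + (-3 + s² - 2*(-3 + √(3 + s)) - 2*s + (-3 + √(3 + s))*s)*s) - 25 = (s² + (-3 + s² + (6 - 2*√(3 + s)) - 2*s + s*(-3 + √(3 + s)))*s) - 25 = (s² + (3 + s² - 2*s - 2*√(3 + s) + s*(-3 + √(3 + s)))*s) - 25 = (s² + s*(3 + s² - 2*s - 2*√(3 + s) + s*(-3 + √(3 + s)))) - 25 = -25 + s² + s*(3 + s² - 2*s - 2*√(3 + s) + s*(-3 + √(3 + s))))
-765*Y(26) = -765*(-25 + 26² + 26*(3 + 26² - 2*26 - 2*√(3 + 26) + 26*(-3 + √(3 + 26)))) = -765*(-25 + 676 + 26*(3 + 676 - 52 - 2*√29 + 26*(-3 + √29))) = -765*(-25 + 676 + 26*(3 + 676 - 52 - 2*√29 + (-78 + 26*√29))) = -765*(-25 + 676 + 26*(549 + 24*√29)) = -765*(-25 + 676 + (14274 + 624*√29)) = -765*(14925 + 624*√29) = -11417625 - 477360*√29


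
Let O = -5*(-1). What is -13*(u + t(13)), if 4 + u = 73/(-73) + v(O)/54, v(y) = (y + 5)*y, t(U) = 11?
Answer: -2431/27 ≈ -90.037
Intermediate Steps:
O = 5
v(y) = y*(5 + y) (v(y) = (5 + y)*y = y*(5 + y))
u = -110/27 (u = -4 + (73/(-73) + (5*(5 + 5))/54) = -4 + (73*(-1/73) + (5*10)*(1/54)) = -4 + (-1 + 50*(1/54)) = -4 + (-1 + 25/27) = -4 - 2/27 = -110/27 ≈ -4.0741)
-13*(u + t(13)) = -13*(-110/27 + 11) = -13*187/27 = -2431/27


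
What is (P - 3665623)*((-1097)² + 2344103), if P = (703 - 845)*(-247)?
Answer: -12879416144088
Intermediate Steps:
P = 35074 (P = -142*(-247) = 35074)
(P - 3665623)*((-1097)² + 2344103) = (35074 - 3665623)*((-1097)² + 2344103) = -3630549*(1203409 + 2344103) = -3630549*3547512 = -12879416144088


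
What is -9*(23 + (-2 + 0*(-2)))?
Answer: -189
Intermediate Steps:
-9*(23 + (-2 + 0*(-2))) = -9*(23 + (-2 + 0)) = -9*(23 - 2) = -9*21 = -189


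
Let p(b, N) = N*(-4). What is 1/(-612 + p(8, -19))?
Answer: -1/536 ≈ -0.0018657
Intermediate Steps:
p(b, N) = -4*N
1/(-612 + p(8, -19)) = 1/(-612 - 4*(-19)) = 1/(-612 + 76) = 1/(-536) = -1/536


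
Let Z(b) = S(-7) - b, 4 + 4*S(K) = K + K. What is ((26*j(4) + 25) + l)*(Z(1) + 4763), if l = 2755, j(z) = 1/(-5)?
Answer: 13201111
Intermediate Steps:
S(K) = -1 + K/2 (S(K) = -1 + (K + K)/4 = -1 + (2*K)/4 = -1 + K/2)
Z(b) = -9/2 - b (Z(b) = (-1 + (½)*(-7)) - b = (-1 - 7/2) - b = -9/2 - b)
j(z) = -⅕
((26*j(4) + 25) + l)*(Z(1) + 4763) = ((26*(-⅕) + 25) + 2755)*((-9/2 - 1*1) + 4763) = ((-26/5 + 25) + 2755)*((-9/2 - 1) + 4763) = (99/5 + 2755)*(-11/2 + 4763) = (13874/5)*(9515/2) = 13201111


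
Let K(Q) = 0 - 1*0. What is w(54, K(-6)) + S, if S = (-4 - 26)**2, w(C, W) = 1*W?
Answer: 900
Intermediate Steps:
K(Q) = 0 (K(Q) = 0 + 0 = 0)
w(C, W) = W
S = 900 (S = (-30)**2 = 900)
w(54, K(-6)) + S = 0 + 900 = 900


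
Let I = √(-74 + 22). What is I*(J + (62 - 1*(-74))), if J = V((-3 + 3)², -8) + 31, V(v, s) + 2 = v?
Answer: 330*I*√13 ≈ 1189.8*I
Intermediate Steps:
V(v, s) = -2 + v
J = 29 (J = (-2 + (-3 + 3)²) + 31 = (-2 + 0²) + 31 = (-2 + 0) + 31 = -2 + 31 = 29)
I = 2*I*√13 (I = √(-52) = 2*I*√13 ≈ 7.2111*I)
I*(J + (62 - 1*(-74))) = (2*I*√13)*(29 + (62 - 1*(-74))) = (2*I*√13)*(29 + (62 + 74)) = (2*I*√13)*(29 + 136) = (2*I*√13)*165 = 330*I*√13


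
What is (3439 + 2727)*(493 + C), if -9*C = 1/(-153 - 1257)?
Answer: 19287775193/6345 ≈ 3.0398e+6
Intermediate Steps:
C = 1/12690 (C = -1/(9*(-153 - 1257)) = -1/9/(-1410) = -1/9*(-1/1410) = 1/12690 ≈ 7.8802e-5)
(3439 + 2727)*(493 + C) = (3439 + 2727)*(493 + 1/12690) = 6166*(6256171/12690) = 19287775193/6345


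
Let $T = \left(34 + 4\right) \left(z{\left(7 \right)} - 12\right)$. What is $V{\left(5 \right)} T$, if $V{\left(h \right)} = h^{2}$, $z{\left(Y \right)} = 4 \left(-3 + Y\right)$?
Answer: $3800$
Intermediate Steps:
$z{\left(Y \right)} = -12 + 4 Y$
$T = 152$ ($T = \left(34 + 4\right) \left(\left(-12 + 4 \cdot 7\right) - 12\right) = 38 \left(\left(-12 + 28\right) - 12\right) = 38 \left(16 - 12\right) = 38 \cdot 4 = 152$)
$V{\left(5 \right)} T = 5^{2} \cdot 152 = 25 \cdot 152 = 3800$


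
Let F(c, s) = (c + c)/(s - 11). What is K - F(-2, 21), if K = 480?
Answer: 2402/5 ≈ 480.40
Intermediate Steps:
F(c, s) = 2*c/(-11 + s) (F(c, s) = (2*c)/(-11 + s) = 2*c/(-11 + s))
K - F(-2, 21) = 480 - 2*(-2)/(-11 + 21) = 480 - 2*(-2)/10 = 480 - 1*(-2/5) = 480 + 2/5 = 2402/5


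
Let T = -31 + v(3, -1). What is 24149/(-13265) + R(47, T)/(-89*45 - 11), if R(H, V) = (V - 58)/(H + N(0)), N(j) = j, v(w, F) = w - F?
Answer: -4557044523/2503795280 ≈ -1.8201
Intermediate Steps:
T = -27 (T = -31 + (3 - 1*(-1)) = -31 + (3 + 1) = -31 + 4 = -27)
R(H, V) = (-58 + V)/H (R(H, V) = (V - 58)/(H + 0) = (-58 + V)/H)
24149/(-13265) + R(47, T)/(-89*45 - 11) = 24149/(-13265) + ((-58 - 27)/47)/(-89*45 - 11) = 24149*(-1/13265) + ((1/47)*(-85))/(-4005 - 11) = -24149/13265 - 85/47/(-4016) = -24149/13265 - 85/47*(-1/4016) = -24149/13265 + 85/188752 = -4557044523/2503795280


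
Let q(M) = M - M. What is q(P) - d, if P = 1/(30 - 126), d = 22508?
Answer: -22508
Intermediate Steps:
P = -1/96 (P = 1/(-96) = -1/96 ≈ -0.010417)
q(M) = 0
q(P) - d = 0 - 1*22508 = 0 - 22508 = -22508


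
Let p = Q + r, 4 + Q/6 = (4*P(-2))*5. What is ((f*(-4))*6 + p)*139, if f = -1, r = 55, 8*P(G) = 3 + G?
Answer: 9730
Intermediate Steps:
P(G) = 3/8 + G/8 (P(G) = (3 + G)/8 = 3/8 + G/8)
Q = -9 (Q = -24 + 6*((4*(3/8 + (1/8)*(-2)))*5) = -24 + 6*((4*(3/8 - 1/4))*5) = -24 + 6*((4*(1/8))*5) = -24 + 6*((1/2)*5) = -24 + 6*(5/2) = -24 + 15 = -9)
p = 46 (p = -9 + 55 = 46)
((f*(-4))*6 + p)*139 = (-1*(-4)*6 + 46)*139 = (4*6 + 46)*139 = (24 + 46)*139 = 70*139 = 9730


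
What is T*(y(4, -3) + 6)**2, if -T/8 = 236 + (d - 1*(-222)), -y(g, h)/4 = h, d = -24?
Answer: -1124928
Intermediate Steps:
y(g, h) = -4*h
T = -3472 (T = -8*(236 + (-24 - 1*(-222))) = -8*(236 + (-24 + 222)) = -8*(236 + 198) = -8*434 = -3472)
T*(y(4, -3) + 6)**2 = -3472*(-4*(-3) + 6)**2 = -3472*(12 + 6)**2 = -3472*18**2 = -3472*324 = -1124928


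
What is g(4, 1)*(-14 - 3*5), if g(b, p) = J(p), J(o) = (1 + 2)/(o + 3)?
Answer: -87/4 ≈ -21.750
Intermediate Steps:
J(o) = 3/(3 + o)
g(b, p) = 3/(3 + p)
g(4, 1)*(-14 - 3*5) = (3/(3 + 1))*(-14 - 3*5) = (3/4)*(-14 - 15) = (3*(¼))*(-29) = (¾)*(-29) = -87/4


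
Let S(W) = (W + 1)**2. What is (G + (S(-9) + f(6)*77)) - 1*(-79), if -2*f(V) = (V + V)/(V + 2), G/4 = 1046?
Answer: 17077/4 ≈ 4269.3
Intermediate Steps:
G = 4184 (G = 4*1046 = 4184)
f(V) = -V/(2 + V) (f(V) = -(V + V)/(2*(V + 2)) = -2*V/(2*(2 + V)) = -V/(2 + V))
S(W) = (1 + W)**2
(G + (S(-9) + f(6)*77)) - 1*(-79) = (4184 + ((1 - 9)**2 - 1*6/(2 + 6)*77)) - 1*(-79) = (4184 + ((-8)**2 - 1*6/8*77)) + 79 = (4184 + (64 - 1*6*1/8*77)) + 79 = (4184 + (64 - 3/4*77)) + 79 = (4184 + (64 - 231/4)) + 79 = (4184 + 25/4) + 79 = 16761/4 + 79 = 17077/4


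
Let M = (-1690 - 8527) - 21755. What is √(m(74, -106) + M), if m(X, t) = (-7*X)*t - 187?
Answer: √22749 ≈ 150.83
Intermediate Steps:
m(X, t) = -187 - 7*X*t (m(X, t) = -7*X*t - 187 = -187 - 7*X*t)
M = -31972 (M = -10217 - 21755 = -31972)
√(m(74, -106) + M) = √((-187 - 7*74*(-106)) - 31972) = √((-187 + 54908) - 31972) = √(54721 - 31972) = √22749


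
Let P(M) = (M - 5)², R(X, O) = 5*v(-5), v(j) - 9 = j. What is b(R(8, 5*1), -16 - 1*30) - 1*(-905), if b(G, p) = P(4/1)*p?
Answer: 859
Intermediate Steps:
v(j) = 9 + j
R(X, O) = 20 (R(X, O) = 5*(9 - 5) = 5*4 = 20)
P(M) = (-5 + M)²
b(G, p) = p (b(G, p) = (-5 + 4/1)²*p = (-5 + 4*1)²*p = (-5 + 4)²*p = (-1)²*p = 1*p = p)
b(R(8, 5*1), -16 - 1*30) - 1*(-905) = (-16 - 1*30) - 1*(-905) = (-16 - 30) + 905 = -46 + 905 = 859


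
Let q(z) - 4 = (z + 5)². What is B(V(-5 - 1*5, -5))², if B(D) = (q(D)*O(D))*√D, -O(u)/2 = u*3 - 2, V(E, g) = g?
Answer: -92480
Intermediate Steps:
q(z) = 4 + (5 + z)² (q(z) = 4 + (z + 5)² = 4 + (5 + z)²)
O(u) = 4 - 6*u (O(u) = -2*(u*3 - 2) = -2*(3*u - 2) = -2*(-2 + 3*u) = 4 - 6*u)
B(D) = √D*(4 + (5 + D)²)*(4 - 6*D) (B(D) = ((4 + (5 + D)²)*(4 - 6*D))*√D = √D*(4 + (5 + D)²)*(4 - 6*D))
B(V(-5 - 1*5, -5))² = (-2*√(-5)*(-2 + 3*(-5))*(4 + (5 - 5)²))² = (-2*I*√5*(-2 - 15)*(4 + 0²))² = (-2*I*√5*(-17)*(4 + 0))² = (-2*I*√5*(-17)*4)² = (136*I*√5)² = -92480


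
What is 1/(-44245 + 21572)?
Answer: -1/22673 ≈ -4.4105e-5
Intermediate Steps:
1/(-44245 + 21572) = 1/(-22673) = -1/22673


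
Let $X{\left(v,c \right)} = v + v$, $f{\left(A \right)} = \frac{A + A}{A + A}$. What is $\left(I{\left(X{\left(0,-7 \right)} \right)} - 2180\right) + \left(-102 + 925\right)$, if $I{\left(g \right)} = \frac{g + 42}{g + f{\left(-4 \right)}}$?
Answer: $-1315$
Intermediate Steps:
$f{\left(A \right)} = 1$ ($f{\left(A \right)} = \frac{2 A}{2 A} = 2 A \frac{1}{2 A} = 1$)
$X{\left(v,c \right)} = 2 v$
$I{\left(g \right)} = \frac{42 + g}{1 + g}$ ($I{\left(g \right)} = \frac{g + 42}{g + 1} = \frac{42 + g}{1 + g}$)
$\left(I{\left(X{\left(0,-7 \right)} \right)} - 2180\right) + \left(-102 + 925\right) = \left(\frac{42 + 2 \cdot 0}{1 + 2 \cdot 0} - 2180\right) + \left(-102 + 925\right) = \left(\frac{42 + 0}{1 + 0} - 2180\right) + 823 = \left(1^{-1} \cdot 42 - 2180\right) + 823 = \left(1 \cdot 42 - 2180\right) + 823 = \left(42 - 2180\right) + 823 = -2138 + 823 = -1315$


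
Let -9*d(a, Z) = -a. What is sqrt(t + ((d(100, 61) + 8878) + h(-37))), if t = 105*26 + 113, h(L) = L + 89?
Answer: sqrt(106057)/3 ≈ 108.55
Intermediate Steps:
h(L) = 89 + L
d(a, Z) = a/9 (d(a, Z) = -(-1)*a/9 = a/9)
t = 2843 (t = 2730 + 113 = 2843)
sqrt(t + ((d(100, 61) + 8878) + h(-37))) = sqrt(2843 + (((1/9)*100 + 8878) + (89 - 37))) = sqrt(2843 + ((100/9 + 8878) + 52)) = sqrt(2843 + (80002/9 + 52)) = sqrt(2843 + 80470/9) = sqrt(106057/9) = sqrt(106057)/3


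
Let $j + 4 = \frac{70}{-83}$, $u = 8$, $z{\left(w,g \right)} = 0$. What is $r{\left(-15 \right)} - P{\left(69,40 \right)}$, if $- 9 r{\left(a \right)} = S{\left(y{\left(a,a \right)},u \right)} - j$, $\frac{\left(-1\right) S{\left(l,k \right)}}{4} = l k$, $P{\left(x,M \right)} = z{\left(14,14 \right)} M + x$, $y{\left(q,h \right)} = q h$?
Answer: $\frac{181885}{249} \approx 730.46$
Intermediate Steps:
$y{\left(q,h \right)} = h q$
$P{\left(x,M \right)} = x$ ($P{\left(x,M \right)} = 0 M + x = 0 + x = x$)
$j = - \frac{402}{83}$ ($j = -4 + \frac{70}{-83} = -4 + 70 \left(- \frac{1}{83}\right) = -4 - \frac{70}{83} = - \frac{402}{83} \approx -4.8434$)
$S{\left(l,k \right)} = - 4 k l$ ($S{\left(l,k \right)} = - 4 l k = - 4 k l$)
$r{\left(a \right)} = - \frac{134}{249} + \frac{32 a^{2}}{9}$ ($r{\left(a \right)} = - \frac{\left(-4\right) 8 a a - - \frac{402}{83}}{9} = - \frac{\left(-4\right) 8 a^{2} + \frac{402}{83}}{9} = - \frac{- 32 a^{2} + \frac{402}{83}}{9} = - \frac{\frac{402}{83} - 32 a^{2}}{9} = - \frac{134}{249} + \frac{32 a^{2}}{9}$)
$r{\left(-15 \right)} - P{\left(69,40 \right)} = \left(- \frac{134}{249} + \frac{32 \left(-15\right)^{2}}{9}\right) - 69 = \left(- \frac{134}{249} + \frac{32}{9} \cdot 225\right) - 69 = \left(- \frac{134}{249} + 800\right) - 69 = \frac{199066}{249} - 69 = \frac{181885}{249}$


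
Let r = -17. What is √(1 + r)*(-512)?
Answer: -2048*I ≈ -2048.0*I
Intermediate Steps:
√(1 + r)*(-512) = √(1 - 17)*(-512) = √(-16)*(-512) = (4*I)*(-512) = -2048*I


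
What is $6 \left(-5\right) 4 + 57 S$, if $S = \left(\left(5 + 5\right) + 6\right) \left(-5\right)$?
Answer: $-4680$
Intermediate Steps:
$S = -80$ ($S = \left(10 + 6\right) \left(-5\right) = 16 \left(-5\right) = -80$)
$6 \left(-5\right) 4 + 57 S = 6 \left(-5\right) 4 + 57 \left(-80\right) = \left(-30\right) 4 - 4560 = -120 - 4560 = -4680$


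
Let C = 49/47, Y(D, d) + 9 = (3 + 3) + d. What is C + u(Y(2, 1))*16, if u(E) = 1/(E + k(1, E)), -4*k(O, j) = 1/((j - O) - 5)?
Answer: -20977/2961 ≈ -7.0844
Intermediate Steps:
Y(D, d) = -3 + d (Y(D, d) = -9 + ((3 + 3) + d) = -9 + (6 + d) = -3 + d)
k(O, j) = -1/(4*(-5 + j - O)) (k(O, j) = -1/(4*((j - O) - 5)) = -1/(4*(-5 + j - O)))
u(E) = 1/(E + 1/(4*(6 - E))) (u(E) = 1/(E + 1/(4*(5 + 1 - E))) = 1/(E + 1/(4*(6 - E))))
C = 49/47 (C = 49*(1/47) = 49/47 ≈ 1.0426)
C + u(Y(2, 1))*16 = 49/47 + (4*(6 - (-3 + 1))/(1 + 4*(-3 + 1)*(6 - (-3 + 1))))*16 = 49/47 + (4*(6 - 1*(-2))/(1 + 4*(-2)*(6 - 1*(-2))))*16 = 49/47 + (4*(6 + 2)/(1 + 4*(-2)*(6 + 2)))*16 = 49/47 + (4*8/(1 + 4*(-2)*8))*16 = 49/47 + (4*8/(1 - 64))*16 = 49/47 + (4*8/(-63))*16 = 49/47 + (4*(-1/63)*8)*16 = 49/47 - 32/63*16 = 49/47 - 512/63 = -20977/2961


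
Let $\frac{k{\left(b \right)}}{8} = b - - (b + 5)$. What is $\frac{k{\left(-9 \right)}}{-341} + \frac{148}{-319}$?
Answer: $- \frac{1572}{9889} \approx -0.15896$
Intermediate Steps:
$k{\left(b \right)} = 40 + 16 b$ ($k{\left(b \right)} = 8 \left(b - - (b + 5)\right) = 8 \left(b - - (5 + b)\right) = 8 \left(b - \left(-5 - b\right)\right) = 8 \left(b + \left(5 + b\right)\right) = 8 \left(5 + 2 b\right) = 40 + 16 b$)
$\frac{k{\left(-9 \right)}}{-341} + \frac{148}{-319} = \frac{40 + 16 \left(-9\right)}{-341} + \frac{148}{-319} = \left(40 - 144\right) \left(- \frac{1}{341}\right) + 148 \left(- \frac{1}{319}\right) = \left(-104\right) \left(- \frac{1}{341}\right) - \frac{148}{319} = \frac{104}{341} - \frac{148}{319} = - \frac{1572}{9889}$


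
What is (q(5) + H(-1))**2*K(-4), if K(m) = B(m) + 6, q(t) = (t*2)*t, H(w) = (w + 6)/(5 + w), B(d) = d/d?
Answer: 294175/16 ≈ 18386.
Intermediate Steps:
B(d) = 1
H(w) = (6 + w)/(5 + w)
q(t) = 2*t**2 (q(t) = (2*t)*t = 2*t**2)
K(m) = 7 (K(m) = 1 + 6 = 7)
(q(5) + H(-1))**2*K(-4) = (2*5**2 + (6 - 1)/(5 - 1))**2*7 = (2*25 + 5/4)**2*7 = (50 + (1/4)*5)**2*7 = (50 + 5/4)**2*7 = (205/4)**2*7 = (42025/16)*7 = 294175/16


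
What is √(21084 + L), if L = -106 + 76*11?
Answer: √21814 ≈ 147.70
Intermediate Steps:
L = 730 (L = -106 + 836 = 730)
√(21084 + L) = √(21084 + 730) = √21814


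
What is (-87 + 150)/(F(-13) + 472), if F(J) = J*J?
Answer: 63/641 ≈ 0.098284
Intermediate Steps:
F(J) = J**2
(-87 + 150)/(F(-13) + 472) = (-87 + 150)/((-13)**2 + 472) = 63/(169 + 472) = 63/641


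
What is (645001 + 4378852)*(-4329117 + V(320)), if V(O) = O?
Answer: -21747239794841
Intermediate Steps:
(645001 + 4378852)*(-4329117 + V(320)) = (645001 + 4378852)*(-4329117 + 320) = 5023853*(-4328797) = -21747239794841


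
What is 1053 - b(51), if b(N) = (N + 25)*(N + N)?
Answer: -6699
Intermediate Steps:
b(N) = 2*N*(25 + N) (b(N) = (25 + N)*(2*N) = 2*N*(25 + N))
1053 - b(51) = 1053 - 2*51*(25 + 51) = 1053 - 2*51*76 = 1053 - 1*7752 = 1053 - 7752 = -6699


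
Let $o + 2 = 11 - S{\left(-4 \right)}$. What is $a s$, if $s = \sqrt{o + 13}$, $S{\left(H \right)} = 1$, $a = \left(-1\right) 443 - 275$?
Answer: $- 718 \sqrt{21} \approx -3290.3$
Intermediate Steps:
$a = -718$ ($a = -443 - 275 = -718$)
$o = 8$ ($o = -2 + \left(11 - 1\right) = -2 + 10 = 8$)
$s = \sqrt{21}$ ($s = \sqrt{8 + 13} = \sqrt{21} \approx 4.5826$)
$a s = - 718 \sqrt{21}$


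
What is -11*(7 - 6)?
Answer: -11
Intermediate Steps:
-11*(7 - 6) = -11*1 = -11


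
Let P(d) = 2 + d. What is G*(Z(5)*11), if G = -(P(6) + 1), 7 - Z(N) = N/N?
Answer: -594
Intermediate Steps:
Z(N) = 6 (Z(N) = 7 - N/N = 7 - 1*1 = 7 - 1 = 6)
G = -9 (G = -((2 + 6) + 1) = -(8 + 1) = -1*9 = -9)
G*(Z(5)*11) = -54*11 = -9*66 = -594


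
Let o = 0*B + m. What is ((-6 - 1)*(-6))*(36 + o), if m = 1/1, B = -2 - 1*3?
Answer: 1554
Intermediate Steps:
B = -5 (B = -2 - 3 = -5)
m = 1
o = 1 (o = 0*(-5) + 1 = 0 + 1 = 1)
((-6 - 1)*(-6))*(36 + o) = ((-6 - 1)*(-6))*(36 + 1) = -7*(-6)*37 = 42*37 = 1554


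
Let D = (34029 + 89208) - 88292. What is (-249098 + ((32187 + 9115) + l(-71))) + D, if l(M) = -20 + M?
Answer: -172942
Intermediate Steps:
D = 34945 (D = 123237 - 88292 = 34945)
(-249098 + ((32187 + 9115) + l(-71))) + D = (-249098 + ((32187 + 9115) + (-20 - 71))) + 34945 = (-249098 + (41302 - 91)) + 34945 = (-249098 + 41211) + 34945 = -207887 + 34945 = -172942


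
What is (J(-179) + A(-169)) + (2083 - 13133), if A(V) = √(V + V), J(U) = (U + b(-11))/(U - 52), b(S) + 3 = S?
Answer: -2552357/231 + 13*I*√2 ≈ -11049.0 + 18.385*I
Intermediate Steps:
b(S) = -3 + S
J(U) = (-14 + U)/(-52 + U) (J(U) = (U + (-3 - 11))/(U - 52) = (U - 14)/(-52 + U) = (-14 + U)/(-52 + U))
A(V) = √2*√V (A(V) = √(2*V) = √2*√V)
(J(-179) + A(-169)) + (2083 - 13133) = ((-14 - 179)/(-52 - 179) + √2*√(-169)) + (2083 - 13133) = (-193/(-231) + √2*(13*I)) - 11050 = (-1/231*(-193) + 13*I*√2) - 11050 = (193/231 + 13*I*√2) - 11050 = -2552357/231 + 13*I*√2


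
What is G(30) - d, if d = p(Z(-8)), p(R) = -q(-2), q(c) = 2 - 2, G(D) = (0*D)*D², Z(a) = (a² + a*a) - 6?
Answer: 0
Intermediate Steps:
Z(a) = -6 + 2*a² (Z(a) = (a² + a²) - 6 = 2*a² - 6 = -6 + 2*a²)
G(D) = 0 (G(D) = 0*D² = 0)
q(c) = 0
p(R) = 0 (p(R) = -1*0 = 0)
d = 0
G(30) - d = 0 - 1*0 = 0 + 0 = 0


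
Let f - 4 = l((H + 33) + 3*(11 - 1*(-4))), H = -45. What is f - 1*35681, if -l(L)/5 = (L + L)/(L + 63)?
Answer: -570887/16 ≈ -35680.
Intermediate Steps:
l(L) = -10*L/(63 + L) (l(L) = -5*(L + L)/(L + 63) = -5*2*L/(63 + L) = -10*L/(63 + L))
f = 9/16 (f = 4 - 10*((-45 + 33) + 3*(11 - 1*(-4)))/(63 + ((-45 + 33) + 3*(11 - 1*(-4)))) = 4 - 10*(-12 + 3*(11 + 4))/(63 + (-12 + 3*(11 + 4))) = 4 - 10*(-12 + 3*15)/(63 + (-12 + 3*15)) = 4 - 10*(-12 + 45)/(63 + (-12 + 45)) = 4 - 10*33/(63 + 33) = 4 - 10*33/96 = 4 - 10*33*1/96 = 4 - 55/16 = 9/16 ≈ 0.56250)
f - 1*35681 = 9/16 - 1*35681 = 9/16 - 35681 = -570887/16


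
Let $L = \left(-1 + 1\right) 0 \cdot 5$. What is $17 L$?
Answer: $0$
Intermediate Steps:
$L = 0$ ($L = 0 \cdot 0 \cdot 5 = 0 \cdot 5 = 0$)
$17 L = 17 \cdot 0 = 0$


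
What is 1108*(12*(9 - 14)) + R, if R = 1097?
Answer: -65383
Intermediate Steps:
1108*(12*(9 - 14)) + R = 1108*(12*(9 - 14)) + 1097 = 1108*(12*(-5)) + 1097 = 1108*(-60) + 1097 = -66480 + 1097 = -65383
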